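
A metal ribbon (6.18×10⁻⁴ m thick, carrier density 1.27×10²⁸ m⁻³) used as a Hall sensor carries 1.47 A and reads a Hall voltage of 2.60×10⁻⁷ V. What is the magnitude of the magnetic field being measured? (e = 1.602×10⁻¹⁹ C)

B ≈ 0.222 T

From V_H = IB/(n e t), B = V_H n e t / I.
B = (2.60×10⁻⁷)(1.27×10²⁸)(1.602×10⁻¹⁹)(6.18×10⁻⁴)/1.47 ≈ 0.222 T.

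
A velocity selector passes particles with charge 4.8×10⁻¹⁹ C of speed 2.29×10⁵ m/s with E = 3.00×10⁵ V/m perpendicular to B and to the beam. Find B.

B = 1.31 T

Balance of forces in the selector: qE = qvB ⇒ B = E/v.
B = 3.00×10⁵/2.29×10⁵ = 1.31 T.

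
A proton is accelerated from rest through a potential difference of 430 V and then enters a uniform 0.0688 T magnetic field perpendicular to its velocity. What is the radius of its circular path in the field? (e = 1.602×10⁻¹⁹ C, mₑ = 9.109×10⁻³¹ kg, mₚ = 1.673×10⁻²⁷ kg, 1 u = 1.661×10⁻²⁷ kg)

r ≈ 0.0436 m

Acceleration: |q|V = ½mv² ⇒ v = √(2|q|V/m) = √(2·1.602×10⁻¹⁹·430/1.673×10⁻²⁷) ≈ 2.870×10⁵ m/s.
In the field: r = mv/(|q|B) = (1.673×10⁻²⁷)(2.870×10⁵)/((1.602×10⁻¹⁹)(0.0688)) ≈ 0.0436 m.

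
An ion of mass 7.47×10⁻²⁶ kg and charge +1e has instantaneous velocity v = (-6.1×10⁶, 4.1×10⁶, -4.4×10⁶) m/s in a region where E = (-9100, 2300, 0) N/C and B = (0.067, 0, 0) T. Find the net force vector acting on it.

F ≈ (-1.46×10⁻¹⁵, -4.69×10⁻¹⁴, -4.40×10⁻¹⁴) N

v×B = (0, -2.95×10⁵, -2.75×10⁵) N/C.
E + v×B = (-9100, -2.92×10⁵, -2.75×10⁵) N/C.
F = q(E + v×B) = (1.602×10⁻¹⁹ C)·(-9100, -2.92×10⁵, -2.75×10⁵) = (-1.46×10⁻¹⁵, -4.69×10⁻¹⁴, -4.40×10⁻¹⁴) N.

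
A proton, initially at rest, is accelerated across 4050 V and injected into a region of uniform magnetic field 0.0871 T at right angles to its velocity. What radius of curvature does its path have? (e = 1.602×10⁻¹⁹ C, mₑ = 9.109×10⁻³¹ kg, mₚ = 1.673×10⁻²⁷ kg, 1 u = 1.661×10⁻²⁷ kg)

Acceleration: |q|V = ½mv² ⇒ v = √(2|q|V/m) = √(2·1.602×10⁻¹⁹·4050/1.673×10⁻²⁷) ≈ 8.807×10⁵ m/s.
In the field: r = mv/(|q|B) = (1.673×10⁻²⁷)(8.807×10⁵)/((1.602×10⁻¹⁹)(0.0871)) ≈ 0.106 m.

r ≈ 0.106 m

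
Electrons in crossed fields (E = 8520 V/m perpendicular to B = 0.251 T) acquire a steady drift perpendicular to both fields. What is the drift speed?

In crossed fields the guiding centre drifts at v_d = |E×B|/B² = E/B, independent of charge and mass.
v_d = 8520/0.251 = 3.39×10⁴ m/s.

v_d ≈ 3.39×10⁴ m/s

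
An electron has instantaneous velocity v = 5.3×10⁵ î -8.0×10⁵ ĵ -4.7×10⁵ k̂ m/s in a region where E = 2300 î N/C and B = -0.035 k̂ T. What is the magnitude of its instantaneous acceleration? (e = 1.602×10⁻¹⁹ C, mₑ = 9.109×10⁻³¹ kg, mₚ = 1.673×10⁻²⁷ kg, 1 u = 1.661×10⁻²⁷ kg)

|a| ≈ 6.25×10¹⁵ m/s²

v×B = (2.80×10⁴, 1.86×10⁴, 0) N/C.
E + v×B = (3.03×10⁴, 1.86×10⁴, 0) N/C.
F = q(E + v×B) = (−1.602×10⁻¹⁹ C)·(3.03×10⁴, 1.86×10⁴, 0) = (-4.85×10⁻¹⁵, -2.97×10⁻¹⁵, 0) N.
|a| = |F|/m = 5.691×10⁻¹⁵/9.109×10⁻³¹ ≈ 6.25×10¹⁵ m/s².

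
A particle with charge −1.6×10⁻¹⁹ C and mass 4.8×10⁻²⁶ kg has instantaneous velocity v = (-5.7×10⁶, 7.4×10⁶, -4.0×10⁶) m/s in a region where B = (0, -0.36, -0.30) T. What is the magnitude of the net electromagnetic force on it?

|F| ≈ 7.25×10⁻¹³ N

v×B = (-3.66×10⁶, -1.71×10⁶, 2.05×10⁶) N/C.
F = q v×B = (−1.6×10⁻¹⁹ C)·(-3.66×10⁶, -1.71×10⁶, 2.05×10⁶) = (5.86×10⁻¹³, 2.74×10⁻¹³, -3.28×10⁻¹³) N.
|F| = 7.25×10⁻¹³ N.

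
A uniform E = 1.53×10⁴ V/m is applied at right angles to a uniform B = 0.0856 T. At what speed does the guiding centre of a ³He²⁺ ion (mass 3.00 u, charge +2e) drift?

v_d ≈ 1.79×10⁵ m/s

The steady drift has the magnetic force balancing the electric force, so v_d = E/B.
v_d = 1.53×10⁴/0.0856 = 1.79×10⁵ m/s.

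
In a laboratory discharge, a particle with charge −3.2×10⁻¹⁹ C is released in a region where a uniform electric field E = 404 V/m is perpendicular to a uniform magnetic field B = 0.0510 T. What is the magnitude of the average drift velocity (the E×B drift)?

v_d ≈ 7920 m/s

The E×B drift speed is v_d = E/B.
v_d = 404/0.0510 = 7920 m/s.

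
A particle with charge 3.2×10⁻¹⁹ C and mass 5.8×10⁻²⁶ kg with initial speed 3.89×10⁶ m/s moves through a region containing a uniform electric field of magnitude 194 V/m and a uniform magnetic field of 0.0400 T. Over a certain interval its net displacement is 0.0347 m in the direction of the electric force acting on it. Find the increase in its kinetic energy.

ΔKE ≈ 2.15×10⁻¹⁸ J

The magnetic force is always ⟂ v and does no work; only the electric force changes KE.
ΔKE = F_E · d = |q|E d = (3.2×10⁻¹⁹)(194)(0.0347) ≈ 2.15×10⁻¹⁸ J.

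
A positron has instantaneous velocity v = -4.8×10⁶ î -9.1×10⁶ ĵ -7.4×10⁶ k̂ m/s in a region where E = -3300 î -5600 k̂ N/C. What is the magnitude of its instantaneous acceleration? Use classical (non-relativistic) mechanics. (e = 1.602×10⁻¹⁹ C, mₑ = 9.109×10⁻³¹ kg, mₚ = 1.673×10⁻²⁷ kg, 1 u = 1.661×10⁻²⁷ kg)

Only an electric field acts, so F = qE = (1.602×10⁻¹⁹ C)·(-3300, 0, -5600) = (-5.29×10⁻¹⁶, 0, -8.97×10⁻¹⁶) N.
|a| = |F|/m = 1.041×10⁻¹⁵/9.109×10⁻³¹ ≈ 1.14×10¹⁵ m/s².

|a| ≈ 1.14×10¹⁵ m/s²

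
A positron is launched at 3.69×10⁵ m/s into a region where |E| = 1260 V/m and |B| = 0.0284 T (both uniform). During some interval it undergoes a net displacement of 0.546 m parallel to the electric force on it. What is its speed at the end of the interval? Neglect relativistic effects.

B does no work; ΔKE = |q|E d.
½mv_f² = ½mv₀² + |q|Ed = ½(9.109×10⁻³¹)(3.69×10⁵)² + (1.602×10⁻¹⁹)(1260)(0.546) ≈ 6.201×10⁻²⁰ J + 1.102×10⁻¹⁶ J ≈ 1.103×10⁻¹⁶ J.
v_f = √(2·1.103×10⁻¹⁶/9.109×10⁻³¹) ≈ 1.56×10⁷ m/s.

v_f ≈ 1.56×10⁷ m/s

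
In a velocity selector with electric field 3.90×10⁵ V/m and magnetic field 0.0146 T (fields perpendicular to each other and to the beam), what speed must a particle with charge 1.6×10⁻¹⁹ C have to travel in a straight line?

Straight-line motion ⇒ electric and magnetic forces cancel, so E = vB.
v = E/B = 3.90×10⁵/0.0146 = 2.67×10⁷ m/s.

v = 2.67×10⁷ m/s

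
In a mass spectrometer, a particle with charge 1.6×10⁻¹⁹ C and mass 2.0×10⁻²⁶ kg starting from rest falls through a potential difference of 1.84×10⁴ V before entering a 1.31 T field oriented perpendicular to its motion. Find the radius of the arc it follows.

Acceleration: |q|V = ½mv² ⇒ v = √(2|q|V/m) = √(2·1.6×10⁻¹⁹·1.84×10⁴/2.0×10⁻²⁶) ≈ 5.426×10⁵ m/s.
In the field: r = mv/(|q|B) = (2.0×10⁻²⁶)(5.426×10⁵)/((1.6×10⁻¹⁹)(1.31)) ≈ 0.0518 m.

r ≈ 0.0518 m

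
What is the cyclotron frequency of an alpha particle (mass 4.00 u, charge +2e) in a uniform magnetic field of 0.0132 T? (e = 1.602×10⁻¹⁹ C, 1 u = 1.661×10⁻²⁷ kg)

f = |q|B/(2πm).
f = (3.204×10⁻¹⁹)(0.0132)/(2π·6.644×10⁻²⁷) ≈ 1.01×10⁵ Hz.

f ≈ 1.01×10⁵ Hz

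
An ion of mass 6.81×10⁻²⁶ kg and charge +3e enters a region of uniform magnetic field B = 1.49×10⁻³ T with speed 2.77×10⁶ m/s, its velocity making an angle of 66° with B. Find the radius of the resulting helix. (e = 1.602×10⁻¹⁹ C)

v⊥ = v sinθ = 2.77×10⁶·sin66° ≈ 2.531×10⁶ m/s.
r = m v⊥/(|q|B) = (6.81×10⁻²⁶)(2.531×10⁶)/((4.806×10⁻¹⁹)(1.49×10⁻³)) ≈ 241 m.

r ≈ 241 m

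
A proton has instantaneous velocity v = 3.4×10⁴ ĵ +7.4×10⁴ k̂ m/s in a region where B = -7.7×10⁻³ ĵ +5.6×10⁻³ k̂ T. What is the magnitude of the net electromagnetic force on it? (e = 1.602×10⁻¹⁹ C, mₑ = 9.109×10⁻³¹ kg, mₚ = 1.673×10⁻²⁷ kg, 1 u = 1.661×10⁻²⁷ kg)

|F| ≈ 1.22×10⁻¹⁶ N

v×B = (760, 0, 0) N/C.
F = q v×B = (1.602×10⁻¹⁹ C)·(760, 0, 0) = (1.22×10⁻¹⁶, 0, 0) N.
|F| = 1.22×10⁻¹⁶ N.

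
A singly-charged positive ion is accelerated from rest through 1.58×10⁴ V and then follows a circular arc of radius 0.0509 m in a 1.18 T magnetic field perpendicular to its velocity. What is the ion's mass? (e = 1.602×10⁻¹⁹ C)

Combine |q|V = ½mv² and r = mv/(|q|B): eliminate v to get m = qB²r²/(2V).
m = (1.602×10⁻¹⁹)(1.18)²(0.0509)²/(2·1.58×10⁴) ≈ 1.83×10⁻²⁶ kg.

m ≈ 1.83×10⁻²⁶ kg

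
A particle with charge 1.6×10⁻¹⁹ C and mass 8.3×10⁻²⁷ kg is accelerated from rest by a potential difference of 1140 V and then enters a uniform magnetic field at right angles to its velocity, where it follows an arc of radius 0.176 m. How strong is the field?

v = √(2|q|V/m) = √(2·1.6×10⁻¹⁹·1140/8.3×10⁻²⁷) ≈ 2.096×10⁵ m/s.
B = mv/(|q|r) = (8.3×10⁻²⁷)(2.096×10⁵)/((1.6×10⁻¹⁹)(0.176)) ≈ 0.0618 T.

B ≈ 0.0618 T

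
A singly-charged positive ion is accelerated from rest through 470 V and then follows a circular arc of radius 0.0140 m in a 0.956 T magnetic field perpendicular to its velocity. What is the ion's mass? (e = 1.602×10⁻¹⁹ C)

Combine |q|V = ½mv² and r = mv/(|q|B): eliminate v to get m = qB²r²/(2V).
m = (1.602×10⁻¹⁹)(0.956)²(0.0140)²/(2·470) ≈ 3.05×10⁻²⁶ kg.

m ≈ 3.05×10⁻²⁶ kg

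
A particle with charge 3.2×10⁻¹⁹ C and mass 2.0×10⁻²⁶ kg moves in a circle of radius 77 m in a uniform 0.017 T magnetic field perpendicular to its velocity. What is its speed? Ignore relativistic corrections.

v ≈ 2.1×10⁷ m/s

From |q|vB = mv²/r, v = |q|Br/m.
v = (3.2×10⁻¹⁹)(0.017)(77)/2.0×10⁻²⁶ ≈ 2.1×10⁷ m/s.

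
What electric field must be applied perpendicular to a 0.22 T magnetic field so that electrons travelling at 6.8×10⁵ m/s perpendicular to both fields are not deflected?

E = 1.5×10⁵ V/m

For straight-line motion qE = qvB, so E = vB.
E = 6.8×10⁵ × 0.22 = 1.5×10⁵ V/m.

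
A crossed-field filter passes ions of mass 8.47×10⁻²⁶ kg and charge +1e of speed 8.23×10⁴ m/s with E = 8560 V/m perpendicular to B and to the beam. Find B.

Balance of forces in the selector: qE = qvB ⇒ B = E/v.
B = 8560/8.23×10⁴ = 0.104 T.

B = 0.104 T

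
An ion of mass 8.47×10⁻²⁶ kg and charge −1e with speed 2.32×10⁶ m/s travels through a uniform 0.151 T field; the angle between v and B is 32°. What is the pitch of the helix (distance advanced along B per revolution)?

p ≈ 43.3 m

v∥ = v cosθ = 2.32×10⁶·cos32° ≈ 1.967×10⁶ m/s.
T = 2πm/(|q|B) = 2π(8.47×10⁻²⁶)/((1.602×10⁻¹⁹)(0.151)) ≈ 2.200×10⁻⁵ s.
pitch = v∥ T = (1.967×10⁶)(2.200×10⁻⁵) ≈ 43.3 m.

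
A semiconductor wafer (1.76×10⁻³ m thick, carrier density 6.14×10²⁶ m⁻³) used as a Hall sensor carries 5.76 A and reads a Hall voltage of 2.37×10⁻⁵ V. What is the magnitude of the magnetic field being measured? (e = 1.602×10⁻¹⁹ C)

B ≈ 0.712 T

From V_H = IB/(n e t), B = V_H n e t / I.
B = (2.37×10⁻⁵)(6.14×10²⁶)(1.602×10⁻¹⁹)(1.76×10⁻³)/5.76 ≈ 0.712 T.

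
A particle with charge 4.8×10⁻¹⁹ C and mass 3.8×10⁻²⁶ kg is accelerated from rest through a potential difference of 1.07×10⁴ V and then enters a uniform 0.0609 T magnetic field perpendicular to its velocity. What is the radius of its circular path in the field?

r ≈ 0.676 m

Acceleration: |q|V = ½mv² ⇒ v = √(2|q|V/m) = √(2·4.8×10⁻¹⁹·1.07×10⁴/3.8×10⁻²⁶) ≈ 5.199×10⁵ m/s.
In the field: r = mv/(|q|B) = (3.8×10⁻²⁶)(5.199×10⁵)/((4.8×10⁻¹⁹)(0.0609)) ≈ 0.676 m.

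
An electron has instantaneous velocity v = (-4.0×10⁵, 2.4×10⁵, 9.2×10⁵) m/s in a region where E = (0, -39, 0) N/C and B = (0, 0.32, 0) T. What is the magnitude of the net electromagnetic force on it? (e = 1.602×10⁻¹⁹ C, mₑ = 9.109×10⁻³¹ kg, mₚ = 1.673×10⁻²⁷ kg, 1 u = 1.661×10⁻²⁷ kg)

v×B = (-2.94×10⁵, 0, -1.28×10⁵) N/C.
E + v×B = (-2.94×10⁵, -39.0, -1.28×10⁵) N/C.
F = q(E + v×B) = (−1.602×10⁻¹⁹ C)·(-2.94×10⁵, -39.0, -1.28×10⁵) = (4.72×10⁻¹⁴, 6.25×10⁻¹⁸, 2.05×10⁻¹⁴) N.
|F| = 5.14×10⁻¹⁴ N.

|F| ≈ 5.14×10⁻¹⁴ N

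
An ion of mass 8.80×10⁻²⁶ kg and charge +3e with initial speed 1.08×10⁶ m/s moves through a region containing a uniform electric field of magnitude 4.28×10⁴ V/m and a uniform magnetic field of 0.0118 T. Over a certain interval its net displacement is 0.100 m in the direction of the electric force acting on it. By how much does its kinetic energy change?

ΔKE ≈ 2.06×10⁻¹⁵ J

The magnetic force is always ⟂ v and does no work; only the electric force changes KE.
ΔKE = F_E · d = |q|E d = (4.806×10⁻¹⁹)(4.28×10⁴)(0.100) ≈ 2.06×10⁻¹⁵ J.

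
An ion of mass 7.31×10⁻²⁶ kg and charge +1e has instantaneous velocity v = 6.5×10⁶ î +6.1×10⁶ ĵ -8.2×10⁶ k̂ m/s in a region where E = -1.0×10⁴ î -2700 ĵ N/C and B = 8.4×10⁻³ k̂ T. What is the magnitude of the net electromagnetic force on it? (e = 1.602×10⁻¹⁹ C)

|F| ≈ 1.13×10⁻¹⁴ N

v×B = (5.12×10⁴, -5.46×10⁴, 0) N/C.
E + v×B = (4.12×10⁴, -5.73×10⁴, 0) N/C.
F = q(E + v×B) = (1.602×10⁻¹⁹ C)·(4.12×10⁴, -5.73×10⁴, 0) = (6.61×10⁻¹⁵, -9.18×10⁻¹⁵, 0) N.
|F| = 1.13×10⁻¹⁴ N.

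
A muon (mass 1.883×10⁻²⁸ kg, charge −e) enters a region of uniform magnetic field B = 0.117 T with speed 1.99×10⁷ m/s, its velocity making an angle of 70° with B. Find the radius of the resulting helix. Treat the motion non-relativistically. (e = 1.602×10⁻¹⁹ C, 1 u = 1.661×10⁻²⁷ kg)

r ≈ 0.188 m

v⊥ = v sinθ = 1.99×10⁷·sin70° ≈ 1.870×10⁷ m/s.
r = m v⊥/(|q|B) = (1.883×10⁻²⁸)(1.870×10⁷)/((1.602×10⁻¹⁹)(0.117)) ≈ 0.188 m.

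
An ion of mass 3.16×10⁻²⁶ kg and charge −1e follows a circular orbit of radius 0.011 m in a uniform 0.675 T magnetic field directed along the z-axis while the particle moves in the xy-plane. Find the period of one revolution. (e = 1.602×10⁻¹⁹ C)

The cyclotron period depends only on m, q, B: T = 2πm/(|q|B).
T = 2π(3.16×10⁻²⁶)/((1.602×10⁻¹⁹)(0.675)) ≈ 1.84×10⁻⁶ s.

T ≈ 1.84×10⁻⁶ s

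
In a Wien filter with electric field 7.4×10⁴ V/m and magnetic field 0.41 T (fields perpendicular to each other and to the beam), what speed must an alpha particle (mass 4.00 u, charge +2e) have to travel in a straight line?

For undeflected motion the electric and magnetic forces balance: qE = qvB.
v = E/B = 7.4×10⁴/0.41 = 1.8×10⁵ m/s.
The result is independent of the particle's charge and mass.

v = 1.8×10⁵ m/s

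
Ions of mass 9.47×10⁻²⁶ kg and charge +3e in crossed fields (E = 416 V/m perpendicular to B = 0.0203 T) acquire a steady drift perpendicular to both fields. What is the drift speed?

v_d ≈ 2.05×10⁴ m/s

The E×B drift speed is v_d = E/B.
v_d = 416/0.0203 = 2.05×10⁴ m/s.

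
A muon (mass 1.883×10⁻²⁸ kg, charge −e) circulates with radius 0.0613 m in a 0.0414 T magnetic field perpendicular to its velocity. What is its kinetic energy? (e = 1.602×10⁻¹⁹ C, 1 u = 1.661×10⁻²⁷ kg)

KE ≈ 4.39×10⁻¹⁶ J

v = |q|Br/m, then KE = ½mv² = (qBr)²/(2m).
v = (1.602×10⁻¹⁹)(0.0414)(0.0613)/1.883×10⁻²⁸ ≈ 2.159×10⁶ m/s.
KE = ½(1.883×10⁻²⁸)(2.159×10⁶)² ≈ 4.39×10⁻¹⁶ J.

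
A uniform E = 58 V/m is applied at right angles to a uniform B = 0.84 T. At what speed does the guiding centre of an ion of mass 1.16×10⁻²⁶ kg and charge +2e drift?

The steady drift has the magnetic force balancing the electric force, so v_d = E/B.
v_d = 58/0.84 = 69 m/s.

v_d ≈ 69 m/s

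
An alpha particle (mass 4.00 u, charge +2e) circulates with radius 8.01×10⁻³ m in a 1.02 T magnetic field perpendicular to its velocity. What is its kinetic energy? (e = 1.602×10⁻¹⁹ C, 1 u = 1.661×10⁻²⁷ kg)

KE ≈ 5.16×10⁻¹⁶ J

v = |q|Br/m, then KE = ½mv² = (qBr)²/(2m).
v = (3.204×10⁻¹⁹)(1.02)(8.01×10⁻³)/6.644×10⁻²⁷ ≈ 3.940×10⁵ m/s.
KE = ½(6.644×10⁻²⁷)(3.940×10⁵)² ≈ 5.16×10⁻¹⁶ J.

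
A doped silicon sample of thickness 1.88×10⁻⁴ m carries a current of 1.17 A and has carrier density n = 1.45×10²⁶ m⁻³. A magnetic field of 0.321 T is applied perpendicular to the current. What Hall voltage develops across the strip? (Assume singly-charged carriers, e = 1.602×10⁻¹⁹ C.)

V_H = IB/(n e t).
V_H = (1.17)(0.321)/((1.45×10²⁶)(1.602×10⁻¹⁹)(1.88×10⁻⁴)) ≈ 8.60×10⁻⁵ V.

V_H ≈ 8.60×10⁻⁵ V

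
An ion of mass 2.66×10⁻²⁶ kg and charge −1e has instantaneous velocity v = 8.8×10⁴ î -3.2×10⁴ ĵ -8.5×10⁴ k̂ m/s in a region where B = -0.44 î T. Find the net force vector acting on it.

F ≈ (0, -5.99×10⁻¹⁵, 2.26×10⁻¹⁵) N

v×B = (0, 3.74×10⁴, -1.41×10⁴) N/C.
F = q v×B = (−1.602×10⁻¹⁹ C)·(0, 3.74×10⁴, -1.41×10⁴) = (0, -5.99×10⁻¹⁵, 2.26×10⁻¹⁵) N.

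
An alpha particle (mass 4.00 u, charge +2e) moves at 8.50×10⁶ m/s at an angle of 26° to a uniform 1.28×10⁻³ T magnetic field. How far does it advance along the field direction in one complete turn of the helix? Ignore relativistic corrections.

p ≈ 778 m

v∥ = v cosθ = 8.50×10⁶·cos26° ≈ 7.640×10⁶ m/s.
T = 2πm/(|q|B) = 2π(6.644×10⁻²⁷)/((3.204×10⁻¹⁹)(1.28×10⁻³)) ≈ 1.018×10⁻⁴ s.
pitch = v∥ T = (7.640×10⁶)(1.018×10⁻⁴) ≈ 778 m.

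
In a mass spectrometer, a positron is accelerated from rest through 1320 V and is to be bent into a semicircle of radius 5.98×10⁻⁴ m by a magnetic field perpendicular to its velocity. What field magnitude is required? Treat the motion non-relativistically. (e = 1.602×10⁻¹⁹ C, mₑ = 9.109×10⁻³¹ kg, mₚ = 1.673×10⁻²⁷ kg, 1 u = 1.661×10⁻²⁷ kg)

v = √(2|q|V/m) = √(2·1.602×10⁻¹⁹·1320/9.109×10⁻³¹) ≈ 2.155×10⁷ m/s.
B = mv/(|q|r) = (9.109×10⁻³¹)(2.155×10⁷)/((1.602×10⁻¹⁹)(5.98×10⁻⁴)) ≈ 0.205 T.

B ≈ 0.205 T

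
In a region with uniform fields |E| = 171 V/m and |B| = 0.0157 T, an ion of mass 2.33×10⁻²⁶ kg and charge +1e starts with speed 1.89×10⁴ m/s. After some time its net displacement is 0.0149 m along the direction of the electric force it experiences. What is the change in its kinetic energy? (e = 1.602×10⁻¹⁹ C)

The magnetic force is always ⟂ v and does no work; only the electric force changes KE.
ΔKE = F_E · d = |q|E d = (1.602×10⁻¹⁹)(171)(0.0149) ≈ 4.08×10⁻¹⁹ J.

ΔKE ≈ 4.08×10⁻¹⁹ J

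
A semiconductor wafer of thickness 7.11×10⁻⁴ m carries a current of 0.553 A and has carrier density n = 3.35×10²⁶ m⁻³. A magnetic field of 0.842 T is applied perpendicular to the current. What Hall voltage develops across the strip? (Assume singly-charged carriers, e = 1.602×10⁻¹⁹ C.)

V_H ≈ 1.22×10⁻⁵ V

V_H = IB/(n e t).
V_H = (0.553)(0.842)/((3.35×10²⁶)(1.602×10⁻¹⁹)(7.11×10⁻⁴)) ≈ 1.22×10⁻⁵ V.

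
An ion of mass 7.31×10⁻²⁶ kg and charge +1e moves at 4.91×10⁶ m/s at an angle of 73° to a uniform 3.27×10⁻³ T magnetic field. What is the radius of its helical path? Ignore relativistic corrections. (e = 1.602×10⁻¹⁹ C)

r ≈ 655 m

v⊥ = v sinθ = 4.91×10⁶·sin73° ≈ 4.695×10⁶ m/s.
r = m v⊥/(|q|B) = (7.31×10⁻²⁶)(4.695×10⁶)/((1.602×10⁻¹⁹)(3.27×10⁻³)) ≈ 655 m.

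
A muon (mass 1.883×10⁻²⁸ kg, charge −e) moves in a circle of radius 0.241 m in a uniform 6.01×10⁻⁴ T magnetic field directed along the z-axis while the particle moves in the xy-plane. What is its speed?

v ≈ 1.23×10⁵ m/s

From |q|vB = mv²/r, v = |q|Br/m.
v = (1.602×10⁻¹⁹)(6.01×10⁻⁴)(0.241)/1.883×10⁻²⁸ ≈ 1.23×10⁵ m/s.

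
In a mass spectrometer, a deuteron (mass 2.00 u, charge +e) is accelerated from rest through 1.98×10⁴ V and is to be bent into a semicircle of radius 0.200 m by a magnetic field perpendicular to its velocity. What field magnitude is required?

B ≈ 0.143 T

v = √(2|q|V/m) = √(2·1.602×10⁻¹⁹·1.98×10⁴/3.322×10⁻²⁷) ≈ 1.382×10⁶ m/s.
B = mv/(|q|r) = (3.322×10⁻²⁷)(1.382×10⁶)/((1.602×10⁻¹⁹)(0.200)) ≈ 0.143 T.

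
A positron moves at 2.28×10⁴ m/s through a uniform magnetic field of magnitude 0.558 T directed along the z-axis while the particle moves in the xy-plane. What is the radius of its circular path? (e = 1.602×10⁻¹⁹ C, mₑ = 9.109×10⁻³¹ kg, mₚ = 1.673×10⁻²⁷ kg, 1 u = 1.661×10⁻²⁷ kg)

r ≈ 2.32×10⁻⁷ m

The magnetic force provides the centripetal force: |q|vB = mv²/r.
r = mv/(|q|B) = (9.109×10⁻³¹)(2.28×10⁴)/((1.602×10⁻¹⁹)(0.558)) ≈ 2.32×10⁻⁷ m.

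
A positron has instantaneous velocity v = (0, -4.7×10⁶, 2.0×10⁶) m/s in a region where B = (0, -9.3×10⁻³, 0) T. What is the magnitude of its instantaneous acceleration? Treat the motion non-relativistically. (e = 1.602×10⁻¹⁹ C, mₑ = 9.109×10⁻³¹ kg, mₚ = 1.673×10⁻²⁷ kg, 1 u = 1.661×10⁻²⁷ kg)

v×B = (1.86×10⁴, 0, 0) N/C.
F = q v×B = (1.602×10⁻¹⁹ C)·(1.86×10⁴, 0, 0) = (2.98×10⁻¹⁵, 0, 0) N.
|a| = |F|/m = 2.980×10⁻¹⁵/9.109×10⁻³¹ ≈ 3.27×10¹⁵ m/s².

|a| ≈ 3.27×10¹⁵ m/s²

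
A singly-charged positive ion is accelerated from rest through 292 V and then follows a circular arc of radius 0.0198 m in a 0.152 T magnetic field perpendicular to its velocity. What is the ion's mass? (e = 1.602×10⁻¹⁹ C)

m ≈ 2.48×10⁻²⁷ kg

Combine |q|V = ½mv² and r = mv/(|q|B): eliminate v to get m = qB²r²/(2V).
m = (1.602×10⁻¹⁹)(0.152)²(0.0198)²/(2·292) ≈ 2.48×10⁻²⁷ kg.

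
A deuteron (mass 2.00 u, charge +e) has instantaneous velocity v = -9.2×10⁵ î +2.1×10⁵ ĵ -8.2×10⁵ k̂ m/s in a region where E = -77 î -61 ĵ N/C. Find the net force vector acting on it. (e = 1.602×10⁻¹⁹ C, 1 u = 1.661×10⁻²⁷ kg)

Only an electric field acts, so F = qE = (1.602×10⁻¹⁹ C)·(-77.0, -61.0, 0) = (-1.23×10⁻¹⁷, -9.77×10⁻¹⁸, 0) N.

F ≈ (-1.23×10⁻¹⁷, -9.77×10⁻¹⁸, 0) N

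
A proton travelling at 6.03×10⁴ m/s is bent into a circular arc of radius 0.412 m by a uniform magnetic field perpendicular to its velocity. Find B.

From |q|vB = mv²/r, B = mv/(|q|r).
B = (1.673×10⁻²⁷)(6.03×10⁴)/((1.602×10⁻¹⁹)(0.412)) ≈ 1.53×10⁻³ T.

B ≈ 1.53×10⁻³ T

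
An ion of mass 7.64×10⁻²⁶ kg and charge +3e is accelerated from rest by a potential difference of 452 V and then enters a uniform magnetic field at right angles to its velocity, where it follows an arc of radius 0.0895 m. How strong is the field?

B ≈ 0.134 T

v = √(2|q|V/m) = √(2·4.806×10⁻¹⁹·452/7.64×10⁻²⁶) ≈ 7.541×10⁴ m/s.
B = mv/(|q|r) = (7.64×10⁻²⁶)(7.541×10⁴)/((4.806×10⁻¹⁹)(0.0895)) ≈ 0.134 T.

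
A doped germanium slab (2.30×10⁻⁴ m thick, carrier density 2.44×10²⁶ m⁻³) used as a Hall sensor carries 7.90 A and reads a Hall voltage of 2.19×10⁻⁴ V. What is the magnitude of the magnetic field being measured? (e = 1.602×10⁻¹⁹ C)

B ≈ 0.249 T

From V_H = IB/(n e t), B = V_H n e t / I.
B = (2.19×10⁻⁴)(2.44×10²⁶)(1.602×10⁻¹⁹)(2.30×10⁻⁴)/7.90 ≈ 0.249 T.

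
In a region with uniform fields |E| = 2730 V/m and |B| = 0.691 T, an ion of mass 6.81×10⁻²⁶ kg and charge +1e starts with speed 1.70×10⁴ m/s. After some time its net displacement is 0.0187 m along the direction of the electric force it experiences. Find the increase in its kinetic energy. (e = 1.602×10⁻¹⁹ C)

The magnetic force is always ⟂ v and does no work; only the electric force changes KE.
ΔKE = F_E · d = |q|E d = (1.602×10⁻¹⁹)(2730)(0.0187) ≈ 8.18×10⁻¹⁸ J.

ΔKE ≈ 8.18×10⁻¹⁸ J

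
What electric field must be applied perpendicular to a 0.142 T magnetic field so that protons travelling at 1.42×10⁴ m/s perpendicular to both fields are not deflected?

For straight-line motion qE = qvB, so E = vB.
E = 1.42×10⁴ × 0.142 = 2020 V/m.

E = 2020 V/m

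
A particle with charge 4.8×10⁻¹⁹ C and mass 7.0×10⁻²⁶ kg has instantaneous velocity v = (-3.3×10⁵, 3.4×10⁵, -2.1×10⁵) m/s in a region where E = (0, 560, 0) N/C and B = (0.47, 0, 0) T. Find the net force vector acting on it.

v×B = (0, -9.87×10⁴, -1.60×10⁵) N/C.
E + v×B = (0, -9.81×10⁴, -1.60×10⁵) N/C.
F = q(E + v×B) = (4.8×10⁻¹⁹ C)·(0, -9.81×10⁴, -1.60×10⁵) = (0, -4.71×10⁻¹⁴, -7.67×10⁻¹⁴) N.

F ≈ (0, -4.71×10⁻¹⁴, -7.67×10⁻¹⁴) N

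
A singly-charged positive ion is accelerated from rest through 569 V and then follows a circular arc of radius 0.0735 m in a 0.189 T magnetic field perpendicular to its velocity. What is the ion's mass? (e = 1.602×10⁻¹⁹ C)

m ≈ 2.72×10⁻²⁶ kg

Combine |q|V = ½mv² and r = mv/(|q|B): eliminate v to get m = qB²r²/(2V).
m = (1.602×10⁻¹⁹)(0.189)²(0.0735)²/(2·569) ≈ 2.72×10⁻²⁶ kg.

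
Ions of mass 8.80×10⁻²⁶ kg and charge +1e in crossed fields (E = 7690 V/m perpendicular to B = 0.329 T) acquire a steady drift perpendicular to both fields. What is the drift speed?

The E×B drift speed is v_d = E/B.
v_d = 7690/0.329 = 2.34×10⁴ m/s.

v_d ≈ 2.34×10⁴ m/s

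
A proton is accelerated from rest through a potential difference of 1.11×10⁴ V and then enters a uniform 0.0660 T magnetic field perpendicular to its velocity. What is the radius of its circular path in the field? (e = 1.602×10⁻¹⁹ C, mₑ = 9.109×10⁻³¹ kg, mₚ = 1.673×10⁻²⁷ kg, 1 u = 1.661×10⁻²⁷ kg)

Acceleration: |q|V = ½mv² ⇒ v = √(2|q|V/m) = √(2·1.602×10⁻¹⁹·1.11×10⁴/1.673×10⁻²⁷) ≈ 1.458×10⁶ m/s.
In the field: r = mv/(|q|B) = (1.673×10⁻²⁷)(1.458×10⁶)/((1.602×10⁻¹⁹)(0.0660)) ≈ 0.231 m.

r ≈ 0.231 m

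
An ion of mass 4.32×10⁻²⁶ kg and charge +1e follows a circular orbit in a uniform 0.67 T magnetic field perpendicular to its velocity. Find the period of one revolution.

The cyclotron period depends only on m, q, B: T = 2πm/(|q|B).
T = 2π(4.32×10⁻²⁶)/((1.602×10⁻¹⁹)(0.67)) ≈ 2.5×10⁻⁶ s.

T ≈ 2.5×10⁻⁶ s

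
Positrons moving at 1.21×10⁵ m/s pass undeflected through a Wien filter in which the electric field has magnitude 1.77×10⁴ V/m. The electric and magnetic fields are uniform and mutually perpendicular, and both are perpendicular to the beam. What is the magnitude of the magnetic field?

B = 0.146 T

Balance of forces in the selector: qE = qvB ⇒ B = E/v.
B = 1.77×10⁴/1.21×10⁵ = 0.146 T.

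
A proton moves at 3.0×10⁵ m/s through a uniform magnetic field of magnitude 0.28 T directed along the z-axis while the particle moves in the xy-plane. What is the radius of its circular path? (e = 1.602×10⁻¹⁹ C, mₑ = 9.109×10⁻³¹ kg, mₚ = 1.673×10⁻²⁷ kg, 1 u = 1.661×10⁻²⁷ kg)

The magnetic force provides the centripetal force: |q|vB = mv²/r.
r = mv/(|q|B) = (1.673×10⁻²⁷)(3.0×10⁵)/((1.602×10⁻¹⁹)(0.28)) ≈ 0.011 m.

r ≈ 0.011 m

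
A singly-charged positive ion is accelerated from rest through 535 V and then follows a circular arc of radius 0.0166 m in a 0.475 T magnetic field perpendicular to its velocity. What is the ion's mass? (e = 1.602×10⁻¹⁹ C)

m ≈ 9.31×10⁻²⁷ kg

Combine |q|V = ½mv² and r = mv/(|q|B): eliminate v to get m = qB²r²/(2V).
m = (1.602×10⁻¹⁹)(0.475)²(0.0166)²/(2·535) ≈ 9.31×10⁻²⁷ kg.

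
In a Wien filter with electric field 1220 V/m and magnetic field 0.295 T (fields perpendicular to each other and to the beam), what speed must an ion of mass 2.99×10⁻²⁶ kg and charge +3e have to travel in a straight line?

Zero net Lorentz force requires |qE| = |q v×B|, i.e. E = vB.
v = E/B = 1220/0.295 = 4140 m/s.

v = 4140 m/s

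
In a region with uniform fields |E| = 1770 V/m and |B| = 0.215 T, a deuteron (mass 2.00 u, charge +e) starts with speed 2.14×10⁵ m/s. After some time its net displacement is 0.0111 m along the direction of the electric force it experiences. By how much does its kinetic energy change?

ΔKE ≈ 3.15×10⁻¹⁸ J

The magnetic force is always ⟂ v and does no work; only the electric force changes KE.
ΔKE = F_E · d = |q|E d = (1.602×10⁻¹⁹)(1770)(0.0111) ≈ 3.15×10⁻¹⁸ J.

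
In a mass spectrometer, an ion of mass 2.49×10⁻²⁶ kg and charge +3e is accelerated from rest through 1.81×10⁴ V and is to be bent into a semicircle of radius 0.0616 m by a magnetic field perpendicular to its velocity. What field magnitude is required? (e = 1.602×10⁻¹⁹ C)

v = √(2|q|V/m) = √(2·4.806×10⁻¹⁹·1.81×10⁴/2.49×10⁻²⁶) ≈ 8.359×10⁵ m/s.
B = mv/(|q|r) = (2.49×10⁻²⁶)(8.359×10⁵)/((4.806×10⁻¹⁹)(0.0616)) ≈ 0.703 T.

B ≈ 0.703 T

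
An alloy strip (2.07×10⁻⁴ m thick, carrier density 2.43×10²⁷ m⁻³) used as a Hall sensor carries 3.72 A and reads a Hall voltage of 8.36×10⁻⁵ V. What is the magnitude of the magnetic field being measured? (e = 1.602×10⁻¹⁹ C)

B ≈ 1.81 T

From V_H = IB/(n e t), B = V_H n e t / I.
B = (8.36×10⁻⁵)(2.43×10²⁷)(1.602×10⁻¹⁹)(2.07×10⁻⁴)/3.72 ≈ 1.81 T.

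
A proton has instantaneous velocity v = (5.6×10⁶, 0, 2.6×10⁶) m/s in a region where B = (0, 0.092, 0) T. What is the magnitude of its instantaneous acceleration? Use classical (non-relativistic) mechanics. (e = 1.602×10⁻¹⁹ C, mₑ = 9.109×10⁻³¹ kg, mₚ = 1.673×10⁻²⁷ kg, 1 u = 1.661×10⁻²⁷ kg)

|a| ≈ 5.44×10¹³ m/s²

v×B = (-2.39×10⁵, 0, 5.15×10⁵) N/C.
F = q v×B = (1.602×10⁻¹⁹ C)·(-2.39×10⁵, 0, 5.15×10⁵) = (-3.83×10⁻¹⁴, 0, 8.25×10⁻¹⁴) N.
|a| = |F|/m = 9.100×10⁻¹⁴/1.673×10⁻²⁷ ≈ 5.44×10¹³ m/s².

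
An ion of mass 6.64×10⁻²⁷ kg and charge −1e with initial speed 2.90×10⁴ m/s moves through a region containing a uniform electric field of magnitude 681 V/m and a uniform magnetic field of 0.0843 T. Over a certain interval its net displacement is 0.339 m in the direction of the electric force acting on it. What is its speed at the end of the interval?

v_f ≈ 1.09×10⁵ m/s

B does no work; ΔKE = |q|E d.
½mv_f² = ½mv₀² + |q|Ed = ½(6.64×10⁻²⁷)(2.90×10⁴)² + (1.602×10⁻¹⁹)(681)(0.339) ≈ 2.792×10⁻¹⁸ J + 3.698×10⁻¹⁷ J ≈ 3.978×10⁻¹⁷ J.
v_f = √(2·3.978×10⁻¹⁷/6.64×10⁻²⁷) ≈ 1.09×10⁵ m/s.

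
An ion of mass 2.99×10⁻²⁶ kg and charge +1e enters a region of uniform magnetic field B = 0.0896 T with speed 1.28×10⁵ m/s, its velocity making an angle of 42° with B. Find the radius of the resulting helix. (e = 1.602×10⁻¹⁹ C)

v⊥ = v sinθ = 1.28×10⁵·sin42° ≈ 8.565×10⁴ m/s.
r = m v⊥/(|q|B) = (2.99×10⁻²⁶)(8.565×10⁴)/((1.602×10⁻¹⁹)(0.0896)) ≈ 0.178 m.

r ≈ 0.178 m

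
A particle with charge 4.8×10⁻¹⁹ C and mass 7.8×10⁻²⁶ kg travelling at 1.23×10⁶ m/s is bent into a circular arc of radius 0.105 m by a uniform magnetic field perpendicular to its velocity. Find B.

From |q|vB = mv²/r, B = mv/(|q|r).
B = (7.8×10⁻²⁶)(1.23×10⁶)/((4.8×10⁻¹⁹)(0.105)) ≈ 1.90 T.

B ≈ 1.90 T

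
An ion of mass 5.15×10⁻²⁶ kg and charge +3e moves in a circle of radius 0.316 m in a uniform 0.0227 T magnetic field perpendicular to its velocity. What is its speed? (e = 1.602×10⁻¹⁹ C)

v ≈ 6.69×10⁴ m/s

From |q|vB = mv²/r, v = |q|Br/m.
v = (4.806×10⁻¹⁹)(0.0227)(0.316)/5.15×10⁻²⁶ ≈ 6.69×10⁴ m/s.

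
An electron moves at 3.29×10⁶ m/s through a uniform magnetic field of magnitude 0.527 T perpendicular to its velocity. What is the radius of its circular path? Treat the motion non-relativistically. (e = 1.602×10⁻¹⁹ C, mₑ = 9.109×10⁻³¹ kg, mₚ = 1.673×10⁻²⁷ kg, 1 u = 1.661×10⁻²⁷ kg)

The magnetic force provides the centripetal force: |q|vB = mv²/r.
r = mv/(|q|B) = (9.109×10⁻³¹)(3.29×10⁶)/((1.602×10⁻¹⁹)(0.527)) ≈ 3.55×10⁻⁵ m.

r ≈ 3.55×10⁻⁵ m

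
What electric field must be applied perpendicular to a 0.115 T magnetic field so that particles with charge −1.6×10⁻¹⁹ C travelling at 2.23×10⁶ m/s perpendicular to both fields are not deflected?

For straight-line motion qE = qvB, so E = vB.
E = 2.23×10⁶ × 0.115 = 2.56×10⁵ V/m.

E = 2.56×10⁵ V/m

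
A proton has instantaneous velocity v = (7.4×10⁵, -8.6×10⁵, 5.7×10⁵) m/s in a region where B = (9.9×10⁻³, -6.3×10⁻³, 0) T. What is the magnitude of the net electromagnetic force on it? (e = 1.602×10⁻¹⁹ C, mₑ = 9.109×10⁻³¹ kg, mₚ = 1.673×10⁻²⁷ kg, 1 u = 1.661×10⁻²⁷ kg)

|F| ≈ 1.24×10⁻¹⁵ N

v×B = (3590, 5640, 3850) N/C.
F = q v×B = (1.602×10⁻¹⁹ C)·(3590, 5640, 3850) = (5.75×10⁻¹⁶, 9.04×10⁻¹⁶, 6.17×10⁻¹⁶) N.
|F| = 1.24×10⁻¹⁵ N.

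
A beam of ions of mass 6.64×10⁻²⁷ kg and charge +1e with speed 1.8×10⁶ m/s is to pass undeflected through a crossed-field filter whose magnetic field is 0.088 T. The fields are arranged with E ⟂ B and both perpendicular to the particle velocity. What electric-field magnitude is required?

E = 1.6×10⁵ V/m

For straight-line motion qE = qvB, so E = vB.
E = 1.8×10⁶ × 0.088 = 1.6×10⁵ V/m.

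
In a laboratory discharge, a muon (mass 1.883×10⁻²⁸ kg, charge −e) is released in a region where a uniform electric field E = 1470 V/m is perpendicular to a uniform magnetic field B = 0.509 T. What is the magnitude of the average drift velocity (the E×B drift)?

In crossed fields the guiding centre drifts at v_d = |E×B|/B² = E/B, independent of charge and mass.
v_d = 1470/0.509 = 2890 m/s.

v_d ≈ 2890 m/s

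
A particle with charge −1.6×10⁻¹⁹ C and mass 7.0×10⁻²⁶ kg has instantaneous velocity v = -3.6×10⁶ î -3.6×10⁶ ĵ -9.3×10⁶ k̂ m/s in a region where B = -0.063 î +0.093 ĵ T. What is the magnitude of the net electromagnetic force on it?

v×B = (8.65×10⁵, 5.86×10⁵, -5.62×10⁵) N/C.
F = q v×B = (−1.6×10⁻¹⁹ C)·(8.65×10⁵, 5.86×10⁵, -5.62×10⁵) = (-1.38×10⁻¹³, -9.37×10⁻¹⁴, 8.99×10⁻¹⁴) N.
|F| = 1.90×10⁻¹³ N.

|F| ≈ 1.90×10⁻¹³ N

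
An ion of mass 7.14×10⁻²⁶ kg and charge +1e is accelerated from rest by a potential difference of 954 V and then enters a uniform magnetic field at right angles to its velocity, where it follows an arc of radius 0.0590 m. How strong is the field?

v = √(2|q|V/m) = √(2·1.602×10⁻¹⁹·954/7.14×10⁻²⁶) ≈ 6.543×10⁴ m/s.
B = mv/(|q|r) = (7.14×10⁻²⁶)(6.543×10⁴)/((1.602×10⁻¹⁹)(0.0590)) ≈ 0.494 T.

B ≈ 0.494 T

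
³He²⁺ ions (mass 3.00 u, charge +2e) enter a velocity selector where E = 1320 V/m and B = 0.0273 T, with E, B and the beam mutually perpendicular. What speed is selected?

Straight-line motion ⇒ electric and magnetic forces cancel, so E = vB.
v = E/B = 1320/0.0273 = 4.84×10⁴ m/s.
The result is independent of the particle's charge and mass.

v = 4.84×10⁴ m/s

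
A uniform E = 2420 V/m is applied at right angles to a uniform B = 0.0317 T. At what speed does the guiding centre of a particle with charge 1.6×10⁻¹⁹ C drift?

In crossed fields the guiding centre drifts at v_d = |E×B|/B² = E/B, independent of charge and mass.
v_d = 2420/0.0317 = 7.63×10⁴ m/s.

v_d ≈ 7.63×10⁴ m/s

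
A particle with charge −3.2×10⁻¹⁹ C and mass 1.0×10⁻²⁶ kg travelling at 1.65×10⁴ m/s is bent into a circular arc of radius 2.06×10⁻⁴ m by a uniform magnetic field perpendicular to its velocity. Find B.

From |q|vB = mv²/r, B = mv/(|q|r).
B = (1.0×10⁻²⁶)(1.65×10⁴)/((3.2×10⁻¹⁹)(2.06×10⁻⁴)) ≈ 2.50 T.

B ≈ 2.50 T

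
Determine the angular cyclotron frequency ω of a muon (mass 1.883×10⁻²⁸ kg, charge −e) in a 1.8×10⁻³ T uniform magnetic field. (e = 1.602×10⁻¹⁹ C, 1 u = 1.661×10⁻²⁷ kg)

ω = |q|B/m.
ω = (1.602×10⁻¹⁹)(1.8×10⁻³)/1.883×10⁻²⁸ ≈ 1.5×10⁶ rad/s.

ω ≈ 1.5×10⁶ rad/s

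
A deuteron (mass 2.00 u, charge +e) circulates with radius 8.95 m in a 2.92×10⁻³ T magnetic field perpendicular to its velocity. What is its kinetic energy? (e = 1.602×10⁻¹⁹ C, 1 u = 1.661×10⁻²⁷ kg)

KE ≈ 2.64×10⁻¹⁵ J

v = |q|Br/m, then KE = ½mv² = (qBr)²/(2m).
v = (1.602×10⁻¹⁹)(2.92×10⁻³)(8.95)/3.322×10⁻²⁷ ≈ 1.260×10⁶ m/s.
KE = ½(3.322×10⁻²⁷)(1.260×10⁶)² ≈ 2.64×10⁻¹⁵ J.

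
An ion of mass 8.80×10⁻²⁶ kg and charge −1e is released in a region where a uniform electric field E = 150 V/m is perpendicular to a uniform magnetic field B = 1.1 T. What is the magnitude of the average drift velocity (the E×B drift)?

v_d ≈ 140 m/s

The E×B drift speed is v_d = E/B.
v_d = 150/1.1 = 140 m/s.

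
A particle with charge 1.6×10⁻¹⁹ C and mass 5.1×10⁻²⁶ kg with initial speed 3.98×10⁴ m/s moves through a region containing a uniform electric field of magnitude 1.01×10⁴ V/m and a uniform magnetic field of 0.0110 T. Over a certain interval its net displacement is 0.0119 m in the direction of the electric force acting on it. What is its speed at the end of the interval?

v_f ≈ 4.84×10⁴ m/s

B does no work; ΔKE = |q|E d.
½mv_f² = ½mv₀² + |q|Ed = ½(5.1×10⁻²⁶)(3.98×10⁴)² + (1.6×10⁻¹⁹)(1.01×10⁴)(0.0119) ≈ 4.039×10⁻¹⁷ J + 1.923×10⁻¹⁷ J ≈ 5.962×10⁻¹⁷ J.
v_f = √(2·5.962×10⁻¹⁷/5.1×10⁻²⁶) ≈ 4.84×10⁴ m/s.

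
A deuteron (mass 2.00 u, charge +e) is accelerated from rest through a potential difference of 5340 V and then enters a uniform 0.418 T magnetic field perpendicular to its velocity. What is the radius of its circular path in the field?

Acceleration: |q|V = ½mv² ⇒ v = √(2|q|V/m) = √(2·1.602×10⁻¹⁹·5340/3.322×10⁻²⁷) ≈ 7.177×10⁵ m/s.
In the field: r = mv/(|q|B) = (3.322×10⁻²⁷)(7.177×10⁵)/((1.602×10⁻¹⁹)(0.418)) ≈ 0.0356 m.

r ≈ 0.0356 m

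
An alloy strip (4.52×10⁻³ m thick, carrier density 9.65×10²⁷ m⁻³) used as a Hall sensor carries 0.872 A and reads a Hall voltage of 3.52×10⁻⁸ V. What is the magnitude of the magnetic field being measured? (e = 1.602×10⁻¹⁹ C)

From V_H = IB/(n e t), B = V_H n e t / I.
B = (3.52×10⁻⁸)(9.65×10²⁷)(1.602×10⁻¹⁹)(4.52×10⁻³)/0.872 ≈ 0.282 T.

B ≈ 0.282 T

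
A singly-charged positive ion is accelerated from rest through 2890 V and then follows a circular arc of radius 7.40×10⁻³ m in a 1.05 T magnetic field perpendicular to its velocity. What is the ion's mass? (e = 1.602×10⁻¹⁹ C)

m ≈ 1.67×10⁻²⁷ kg

Combine |q|V = ½mv² and r = mv/(|q|B): eliminate v to get m = qB²r²/(2V).
m = (1.602×10⁻¹⁹)(1.05)²(7.40×10⁻³)²/(2·2890) ≈ 1.67×10⁻²⁷ kg.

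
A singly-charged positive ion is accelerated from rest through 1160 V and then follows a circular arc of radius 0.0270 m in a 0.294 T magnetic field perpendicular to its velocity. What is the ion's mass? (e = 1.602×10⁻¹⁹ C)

m ≈ 4.35×10⁻²⁷ kg

Combine |q|V = ½mv² and r = mv/(|q|B): eliminate v to get m = qB²r²/(2V).
m = (1.602×10⁻¹⁹)(0.294)²(0.0270)²/(2·1160) ≈ 4.35×10⁻²⁷ kg.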